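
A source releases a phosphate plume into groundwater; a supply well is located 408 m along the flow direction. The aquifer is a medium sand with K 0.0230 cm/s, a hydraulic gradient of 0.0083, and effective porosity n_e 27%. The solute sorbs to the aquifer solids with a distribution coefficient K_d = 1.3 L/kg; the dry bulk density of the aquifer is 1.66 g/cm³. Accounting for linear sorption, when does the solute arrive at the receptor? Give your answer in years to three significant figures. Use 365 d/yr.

K = 0.0230 cm/s × 864 = 19.87 m/d
q = Ki = 19.87 × 0.0083 = 0.1649 m/d
Seepage velocity v = q / n = 0.1649 / 0.27 = 0.6109 m/d
Retardation R = 1 + ρ_b·K_d/n = 1 + 1.66×1.3/0.27 = 8.993
Contaminant velocity v_c = v/R = 0.6109/8.993 = 0.06793 m/d
t = L/v_c = 408/0.06793 = 6006 d
   = 6006/365 = 16.5 yr

16.5 years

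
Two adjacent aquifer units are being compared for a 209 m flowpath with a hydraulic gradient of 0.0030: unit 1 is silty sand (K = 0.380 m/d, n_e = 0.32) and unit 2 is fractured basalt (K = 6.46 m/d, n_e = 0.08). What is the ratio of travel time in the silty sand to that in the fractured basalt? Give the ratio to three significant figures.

68.0

Unit 1 (silty sand): v = 0.380×0.0030/0.32 = 0.003562 m/d, t = 209/0.003562 = 58670 d
Unit 2 (fractured basalt): v = 6.46×0.0030/0.08 = 0.2423 m/d, t = 209/0.2423 = 862.7 d
t(silty sand) / t(fractured basalt) = 58670/862.7 = 68.0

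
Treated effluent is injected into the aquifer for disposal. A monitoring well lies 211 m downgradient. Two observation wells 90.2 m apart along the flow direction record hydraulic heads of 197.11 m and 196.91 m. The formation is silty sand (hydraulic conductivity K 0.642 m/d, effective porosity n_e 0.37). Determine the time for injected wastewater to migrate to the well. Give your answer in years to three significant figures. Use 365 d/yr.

Hydraulic gradient i = (197.11 − 196.91) / 90.2 = 0.20 / 90.2 = 0.002217
Darcy flux q = K·i = 0.642 × 0.002217 = 0.001424 m/d
v = Ki/n = 0.642·0.002217/0.37 = 0.003847 m/d
t = L / v = 211 / 0.003847 = 54840 d
   = 54840 / 365 = 150 yr

150 years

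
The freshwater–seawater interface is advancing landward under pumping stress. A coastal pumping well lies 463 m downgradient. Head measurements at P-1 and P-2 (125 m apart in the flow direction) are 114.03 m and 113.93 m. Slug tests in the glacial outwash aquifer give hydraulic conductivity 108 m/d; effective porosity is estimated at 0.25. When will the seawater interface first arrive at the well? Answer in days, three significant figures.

1340 days

Hydraulic gradient i = (114.03 − 113.93) / 125 = 0.10 / 125 = 8.000e-4
q = Ki = 108 × 8.000e-4 = 0.08640 m/d
v_s = q/n_e = 0.08640/0.25 = 0.3456 m/d
t = L / v = 463 / 0.3456 = 1340 d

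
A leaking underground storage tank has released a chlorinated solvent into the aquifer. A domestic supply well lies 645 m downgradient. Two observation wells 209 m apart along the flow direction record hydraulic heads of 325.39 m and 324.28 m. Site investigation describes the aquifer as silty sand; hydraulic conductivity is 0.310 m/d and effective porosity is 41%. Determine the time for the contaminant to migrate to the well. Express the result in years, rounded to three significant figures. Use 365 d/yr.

Hydraulic gradient i = (325.39 − 324.28) / 209 = 1.11 / 209 = 0.005311
Specific discharge q = 0.310 × 0.005311 = 0.001646 m/d
v_s = q/n_e = 0.001646/0.41 = 0.004016 m/d
t = L / v = 645 / 0.004016 = 160600 d
   = 160600 / 365 = 440 yr

440 years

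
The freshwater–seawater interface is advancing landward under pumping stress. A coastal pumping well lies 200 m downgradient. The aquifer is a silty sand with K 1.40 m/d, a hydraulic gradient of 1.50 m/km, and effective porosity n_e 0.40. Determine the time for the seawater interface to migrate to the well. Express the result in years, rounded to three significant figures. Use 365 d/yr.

q = Ki = 1.40 × 0.0015 = 0.002100 m/d
Seepage velocity v = q / n = 0.002100 / 0.40 = 0.005250 m/d
t = L / v = 200 / 0.005250 = 38100 d
   = 38100 / 365 = 104 yr

104 years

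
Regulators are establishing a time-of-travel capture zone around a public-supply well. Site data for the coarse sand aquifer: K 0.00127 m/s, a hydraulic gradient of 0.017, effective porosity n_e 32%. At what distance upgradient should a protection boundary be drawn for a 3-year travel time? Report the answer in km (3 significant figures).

K = 0.00127 m/s × 86400 s/d = 109.7 m/d
q = Ki = 109.7 × 0.017 = 1.865 m/d
v_s = q/n_e = 1.865/0.32 = 5.829 m/d
T = 3 yr × 365 = 1095 d
L = v × T = 5.829 × 1095 = 6383 m
   = 6.38 km

6.38 km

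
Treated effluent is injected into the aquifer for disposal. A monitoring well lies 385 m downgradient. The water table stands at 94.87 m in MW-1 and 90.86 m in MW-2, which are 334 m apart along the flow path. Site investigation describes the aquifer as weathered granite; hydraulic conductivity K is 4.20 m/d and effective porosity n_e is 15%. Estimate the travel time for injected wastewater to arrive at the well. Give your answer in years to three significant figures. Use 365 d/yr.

Hydraulic gradient i = (94.87 − 90.86) / 334 = 4.01 / 334 = 0.01201
q = Ki = 4.20 × 0.01201 = 0.05043 m/d
v_s = q/n_e = 0.05043/0.15 = 0.3362 m/d
t = L / v = 385 / 0.3362 = 1145 d
   = 1145 / 365 = 3.14 yr

3.14 years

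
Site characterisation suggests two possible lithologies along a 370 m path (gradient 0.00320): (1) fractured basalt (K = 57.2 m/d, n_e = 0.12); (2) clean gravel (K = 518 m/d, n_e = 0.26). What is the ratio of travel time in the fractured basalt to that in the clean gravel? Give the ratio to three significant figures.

Unit 1 (fractured basalt): v = 57.2×0.0032/0.12 = 1.525 m/d, t = 370/1.525 = 242.6 d
Unit 2 (clean gravel): v = 518×0.0032/0.26 = 6.375 m/d, t = 370/6.375 = 58.04 d
t(fractured basalt) / t(clean gravel) = 242.6/58.04 = 4.18

4.18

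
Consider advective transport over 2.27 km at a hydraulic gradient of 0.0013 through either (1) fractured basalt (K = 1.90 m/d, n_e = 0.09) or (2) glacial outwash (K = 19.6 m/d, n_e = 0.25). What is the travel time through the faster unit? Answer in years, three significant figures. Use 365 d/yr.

Unit 1 (fractured basalt): v = 1.90×0.0013/0.09 = 0.02744 m/d, t = 2270/0.02744 = 82710 d
Unit 2 (glacial outwash): v = 19.6×0.0013/0.25 = 0.1019 m/d, t = 2270/0.1019 = 22270 d
Faster: 22270 d / 365 = 61.0 yr

61.0 years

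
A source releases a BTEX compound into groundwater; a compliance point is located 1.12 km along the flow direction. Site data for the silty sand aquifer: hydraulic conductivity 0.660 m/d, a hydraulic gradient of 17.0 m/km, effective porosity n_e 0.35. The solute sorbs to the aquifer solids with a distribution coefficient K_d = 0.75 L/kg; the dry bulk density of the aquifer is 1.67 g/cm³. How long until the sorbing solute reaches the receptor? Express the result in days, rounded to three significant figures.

Darcy flux q = K·i = 0.660 × 0.017 = 0.01122 m/d
Seepage velocity v = q / n = 0.01122 / 0.35 = 0.03206 m/d
Retardation R = 1 + ρ_b·K_d/n = 1 + 1.67×0.75/0.35 = 4.579
Contaminant velocity v_c = v/R = 0.03206/4.579 = 0.007002 m/d
L = 1.12 km = 1120 m
t = L/v_c = 1120/0.007002 = 160000 d

160000 days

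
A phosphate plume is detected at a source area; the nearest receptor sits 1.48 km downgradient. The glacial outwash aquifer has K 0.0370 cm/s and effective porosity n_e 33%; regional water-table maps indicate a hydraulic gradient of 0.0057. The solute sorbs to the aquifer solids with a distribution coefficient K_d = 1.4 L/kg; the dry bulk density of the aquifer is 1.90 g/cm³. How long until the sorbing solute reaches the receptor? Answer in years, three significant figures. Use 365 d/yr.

66.5 years

K = 0.0370 cm/s × 864 = 31.97 m/d
Specific discharge q = 31.97 × 0.0057 = 0.1822 m/d
v = Ki/n = 31.97·0.0057/0.33 = 0.5522 m/d
Retardation R = 1 + ρ_b·K_d/n = 1 + 1.90×1.4/0.33 = 9.061
Contaminant velocity v_c = v/R = 0.5522/9.061 = 0.06094 m/d
L = 1.48 km = 1480 m
t = L/v_c = 1480/0.06094 = 24290 d
   = 24290/365 = 66.5 yr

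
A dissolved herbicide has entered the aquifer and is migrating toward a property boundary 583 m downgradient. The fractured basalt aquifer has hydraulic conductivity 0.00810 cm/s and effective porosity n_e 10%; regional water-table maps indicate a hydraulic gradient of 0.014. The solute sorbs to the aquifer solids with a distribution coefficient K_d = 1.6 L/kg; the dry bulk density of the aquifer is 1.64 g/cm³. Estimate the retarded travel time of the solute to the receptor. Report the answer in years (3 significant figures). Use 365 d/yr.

44.4 years

K = 0.00810 cm/s × 864 = 6.998 m/d
q = Ki = 6.998 × 0.014 = 0.09798 m/d
v = Ki/n = 6.998·0.014/0.10 = 0.9798 m/d
Retardation R = 1 + ρ_b·K_d/n = 1 + 1.64×1.6/0.10 = 27.24
Contaminant velocity v_c = v/R = 0.9798/27.24 = 0.03597 m/d
t = L/v_c = 583/0.03597 = 16210 d
   = 16210/365 = 44.4 yr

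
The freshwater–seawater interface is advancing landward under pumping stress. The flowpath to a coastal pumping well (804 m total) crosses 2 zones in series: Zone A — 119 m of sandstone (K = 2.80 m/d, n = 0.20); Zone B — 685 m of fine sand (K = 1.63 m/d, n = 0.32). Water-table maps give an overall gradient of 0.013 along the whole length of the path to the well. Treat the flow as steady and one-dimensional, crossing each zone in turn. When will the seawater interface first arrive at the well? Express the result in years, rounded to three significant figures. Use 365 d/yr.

Steady 1-D flow in series ⇒ the Darcy flux q is identical in every zone and the zone head losses add (resistances L/K in series).
Σ(L/K) = 119/2.80 + 685/1.63 = 42.50 + 420.2 = 462.7 d
K_eq = L_total / Σ(L/K) = 804 / 462.7 = 1.737 m/d
q = K_eq · i = 1.737 × 0.013 = 0.02259 m/d (same in every zone)
Zone A: v = q/n = 0.02259/0.20 = 0.1129 m/d → t_A = 119/0.1129 = 1054 d
Zone B: v = q/n = 0.02259/0.32 = 0.07058 m/d → t_B = 685/0.07058 = 9705 d
Total t = 1054 + 9705 = 10760 d
   = 10760 / 365 = 29.5 yr

29.5 years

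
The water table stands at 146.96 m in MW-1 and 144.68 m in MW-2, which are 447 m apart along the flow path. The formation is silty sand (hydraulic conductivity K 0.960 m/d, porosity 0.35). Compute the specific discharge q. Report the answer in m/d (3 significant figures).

Hydraulic gradient i = (146.96 − 144.68) / 447 = 2.28 / 447 = 0.005101
Darcy flux q = K·i = 0.960 × 0.005101 = 0.004897 m/d

0.00490 m/d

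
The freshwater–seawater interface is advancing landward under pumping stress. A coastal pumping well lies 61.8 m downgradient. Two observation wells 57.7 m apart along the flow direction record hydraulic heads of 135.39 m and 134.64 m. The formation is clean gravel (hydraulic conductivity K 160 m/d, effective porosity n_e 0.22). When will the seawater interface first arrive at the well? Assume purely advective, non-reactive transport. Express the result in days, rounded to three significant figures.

Hydraulic gradient i = (135.39 − 134.64) / 57.7 = 0.75 / 57.7 = 0.01300
Darcy flux q = K·i = 160 × 0.01300 = 2.080 m/d
Average linear velocity = 2.080 / 0.22 = 9.453 m/d
t = L / v = 61.8 / 9.453 = 6.537 d

6.54 days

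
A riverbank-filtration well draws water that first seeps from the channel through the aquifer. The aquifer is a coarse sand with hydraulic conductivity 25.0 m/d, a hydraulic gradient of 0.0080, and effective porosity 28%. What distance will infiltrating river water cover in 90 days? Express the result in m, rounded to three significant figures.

64.3 m

q = Ki = 25.0 × 0.0080 = 0.2000 m/d
v_s = q/n_e = 0.2000/0.28 = 0.7143 m/d
L = v × T = 0.7143 × 90 = 64.29 m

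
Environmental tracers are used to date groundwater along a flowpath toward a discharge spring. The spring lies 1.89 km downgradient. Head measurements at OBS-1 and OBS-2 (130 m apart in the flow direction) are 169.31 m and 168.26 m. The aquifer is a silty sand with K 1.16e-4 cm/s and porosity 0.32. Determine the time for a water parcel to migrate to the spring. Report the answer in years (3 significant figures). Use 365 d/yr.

Hydraulic gradient i = (169.31 − 168.26) / 130 = 1.05 / 130 = 0.008077
K = 1.16e-4 cm/s × 864 = 0.1002 m/d
q = Ki = 0.1002 × 0.008077 = 8.095e-4 m/d
Average linear velocity = 8.095e-4 / 0.32 = 0.002530 m/d
L = 1.89 km = 1890 m
t = L / v = 1890 / 0.002530 = 747100 d
   = 747100 / 365 = 2050 yr

2050 years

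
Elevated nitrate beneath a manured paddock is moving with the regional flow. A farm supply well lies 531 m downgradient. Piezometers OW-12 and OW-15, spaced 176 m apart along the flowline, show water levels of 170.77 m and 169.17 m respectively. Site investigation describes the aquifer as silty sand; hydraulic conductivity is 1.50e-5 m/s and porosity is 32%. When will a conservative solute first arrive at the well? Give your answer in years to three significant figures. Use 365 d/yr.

Hydraulic gradient i = (170.77 − 169.17) / 176 = 1.60 / 176 = 0.009091
K = 1.50e-5 m/s × 86400 s/d = 1.296 m/d
q = Ki = 1.296 × 0.009091 = 0.01178 m/d
v_s = q/n_e = 0.01178/0.32 = 0.03682 m/d
t = L / v = 531 / 0.03682 = 14420 d
   = 14420 / 365 = 39.5 yr

39.5 years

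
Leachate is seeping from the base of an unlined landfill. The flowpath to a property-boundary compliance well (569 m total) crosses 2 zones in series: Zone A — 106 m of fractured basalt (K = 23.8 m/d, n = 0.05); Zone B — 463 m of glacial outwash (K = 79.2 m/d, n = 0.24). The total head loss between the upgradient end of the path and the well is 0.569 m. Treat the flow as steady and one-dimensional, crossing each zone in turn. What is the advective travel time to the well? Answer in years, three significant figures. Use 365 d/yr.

Continuity: the same q passes through each zone, so ΔH = q·Σ(L_j/K_j) — the zones act as resistances in series.
Σ(L/K) = 106/23.8 + 463/79.2 = 4.454 + 5.846 = 10.30 d
q = ΔH / Σ(L/K) = 0.569 / 10.30 = 0.05524 m/d (same in every zone)
Zone A: v = q/n = 0.05524/0.05 = 1.105 m/d → t_A = 106/1.105 = 95.94 d
Zone B: v = q/n = 0.05524/0.24 = 0.2302 m/d → t_B = 463/0.2302 = 2011 d
Total t = 95.94 + 2011 = 2107 d
   = 2107 / 365 = 5.77 yr

5.77 years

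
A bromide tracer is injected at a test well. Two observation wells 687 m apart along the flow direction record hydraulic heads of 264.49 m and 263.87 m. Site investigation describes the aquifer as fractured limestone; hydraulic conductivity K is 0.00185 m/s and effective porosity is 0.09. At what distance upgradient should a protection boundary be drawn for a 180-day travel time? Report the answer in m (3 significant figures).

Hydraulic gradient i = (264.49 − 263.87) / 687 = 0.62 / 687 = 9.025e-4
K = 0.00185 m/s × 86400 s/d = 159.8 m/d
q = Ki = 159.8 × 9.025e-4 = 0.1443 m/d
Average linear velocity = 0.1443 / 0.09 = 1.603 m/d
L = v × T = 1.603 × 180 = 288.5 m

289 m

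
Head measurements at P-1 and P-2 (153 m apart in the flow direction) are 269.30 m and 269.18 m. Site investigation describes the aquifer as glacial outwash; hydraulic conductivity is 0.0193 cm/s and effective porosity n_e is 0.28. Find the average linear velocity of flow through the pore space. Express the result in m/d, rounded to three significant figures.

Hydraulic gradient i = (269.30 − 269.18) / 153 = 0.12 / 153 = 7.843e-4
K = 0.0193 cm/s × 864 = 16.68 m/d
Darcy flux q = K·i = 16.68 × 7.843e-4 = 0.01308 m/d
Average linear velocity = 0.01308 / 0.28 = 0.04671 m/d

0.0467 m/d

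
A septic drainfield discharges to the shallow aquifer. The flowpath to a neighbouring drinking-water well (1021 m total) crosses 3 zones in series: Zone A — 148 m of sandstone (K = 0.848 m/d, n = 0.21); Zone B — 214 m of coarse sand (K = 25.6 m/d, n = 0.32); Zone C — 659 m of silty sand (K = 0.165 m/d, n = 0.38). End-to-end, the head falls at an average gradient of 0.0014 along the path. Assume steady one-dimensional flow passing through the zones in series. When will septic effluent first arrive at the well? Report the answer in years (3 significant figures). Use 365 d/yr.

Continuity: the same q passes through each zone, so ΔH = q·Σ(L_j/K_j) — the zones act as resistances in series.
Σ(L/K) = 148/0.848 + 214/25.6 + 659/0.165 = 174.5 + 8.359 + 3994 = 4177 d
K_eq = L_total / Σ(L/K) = 1021 / 4177 = 0.2444 m/d
q = K_eq · i = 0.2444 × 0.0014 = 3.422e-4 m/d (same in every zone)
Zone A: v = q/n = 3.422e-4/0.21 = 0.001630 m/d → t_A = 148/0.001630 = 90820 d
Zone B: v = q/n = 3.422e-4/0.32 = 0.001069 m/d → t_B = 214/0.001069 = 200100 d
Zone C: v = q/n = 3.422e-4/0.38 = 9.006e-4 m/d → t_C = 659/9.006e-4 = 731700 d
Total t = 90820 + 200100 + 731700 = 1.023e6 d
   = 1.023e6 / 365 = 2800 yr

2800 years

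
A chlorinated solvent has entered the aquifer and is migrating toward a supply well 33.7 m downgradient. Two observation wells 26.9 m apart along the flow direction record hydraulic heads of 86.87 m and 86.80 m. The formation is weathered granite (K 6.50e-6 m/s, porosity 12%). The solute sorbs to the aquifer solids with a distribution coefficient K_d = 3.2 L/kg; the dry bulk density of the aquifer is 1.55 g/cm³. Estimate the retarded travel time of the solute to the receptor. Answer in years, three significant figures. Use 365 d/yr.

Hydraulic gradient i = (86.87 − 86.80) / 26.9 = 0.07 / 26.9 = 0.002602
K = 6.50e-6 m/s × 86400 s/d = 0.5616 m/d
Specific discharge q = 0.5616 × 0.002602 = 0.001461 m/d
Seepage velocity v = q / n = 0.001461 / 0.12 = 0.01218 m/d
Retardation R = 1 + ρ_b·K_d/n = 1 + 1.55×3.2/0.12 = 42.33
Contaminant velocity v_c = v/R = 0.01218/42.33 = 2.877e-4 m/d
t = L/v_c = 33.7/2.877e-4 = 117100 d
   = 117100/365 = 321 yr

321 years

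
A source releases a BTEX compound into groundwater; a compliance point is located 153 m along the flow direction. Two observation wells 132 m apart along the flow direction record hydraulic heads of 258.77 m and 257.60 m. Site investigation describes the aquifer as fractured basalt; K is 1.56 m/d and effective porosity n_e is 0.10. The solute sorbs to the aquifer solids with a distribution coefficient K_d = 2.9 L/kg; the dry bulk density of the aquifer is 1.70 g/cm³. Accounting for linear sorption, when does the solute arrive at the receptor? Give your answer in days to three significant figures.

Hydraulic gradient i = (258.77 − 257.60) / 132 = 1.17 / 132 = 0.008864
q = Ki = 1.56 × 0.008864 = 0.01383 m/d
Seepage velocity v = q / n = 0.01383 / 0.10 = 0.1383 m/d
Retardation R = 1 + ρ_b·K_d/n = 1 + 1.70×2.9/0.10 = 50.30
Contaminant velocity v_c = v/R = 0.1383/50.30 = 0.002749 m/d
t = L/v_c = 153/0.002749 = 55660 d

55700 days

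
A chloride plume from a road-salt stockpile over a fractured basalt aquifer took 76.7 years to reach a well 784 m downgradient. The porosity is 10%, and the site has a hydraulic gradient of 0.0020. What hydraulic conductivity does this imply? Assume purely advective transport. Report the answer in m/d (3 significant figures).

1.40 m/d

t = 76.7 years = 28000 d
v = L / t = 784 / 28000 = 0.02800 m/d
K = v · n / i = 0.02800 × 0.10 / 0.0020 = 1.40 m/d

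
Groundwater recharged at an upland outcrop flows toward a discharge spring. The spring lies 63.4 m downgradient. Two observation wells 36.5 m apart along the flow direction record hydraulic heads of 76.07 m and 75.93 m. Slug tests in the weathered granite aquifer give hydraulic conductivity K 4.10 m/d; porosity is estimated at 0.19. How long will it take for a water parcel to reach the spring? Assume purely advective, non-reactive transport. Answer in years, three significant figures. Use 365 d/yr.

Hydraulic gradient i = (76.07 − 75.93) / 36.5 = 0.14 / 36.5 = 0.003836
q = Ki = 4.10 × 0.003836 = 0.01573 m/d
Seepage velocity v = q / n = 0.01573 / 0.19 = 0.08277 m/d
t = L / v = 63.4 / 0.08277 = 766.0 d
   = 766.0 / 365 = 2.10 yr

2.10 years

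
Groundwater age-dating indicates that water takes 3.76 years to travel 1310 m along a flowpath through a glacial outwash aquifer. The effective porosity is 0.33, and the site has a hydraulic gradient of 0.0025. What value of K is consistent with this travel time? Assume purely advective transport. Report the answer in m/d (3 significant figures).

t = 3.76 years = 1372 d
v = L / t = 1310 / 1372 = 0.9545 m/d
K = v · n / i = 0.9545 × 0.33 / 0.0025 = 126 m/d

126 m/d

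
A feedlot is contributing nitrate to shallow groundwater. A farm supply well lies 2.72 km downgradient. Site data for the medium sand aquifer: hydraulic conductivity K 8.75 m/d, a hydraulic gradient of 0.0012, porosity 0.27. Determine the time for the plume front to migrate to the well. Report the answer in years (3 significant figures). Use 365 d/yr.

192 years

Specific discharge q = 8.75 × 0.0012 = 0.01050 m/d
v_s = q/n_e = 0.01050/0.27 = 0.03889 m/d
L = 2.72 km = 2720 m
t = L / v = 2720 / 0.03889 = 69940 d
   = 69940 / 365 = 192 yr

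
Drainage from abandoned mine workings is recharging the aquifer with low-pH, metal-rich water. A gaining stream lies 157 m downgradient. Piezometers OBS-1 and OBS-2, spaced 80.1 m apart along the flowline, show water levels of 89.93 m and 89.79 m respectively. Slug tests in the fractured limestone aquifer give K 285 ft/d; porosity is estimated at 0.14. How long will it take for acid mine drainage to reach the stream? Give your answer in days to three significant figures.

Hydraulic gradient i = (89.93 − 89.79) / 80.1 = 0.14 / 80.1 = 0.001748
K = 285 ft/d × 0.3048 = 86.87 m/d
Specific discharge q = 86.87 × 0.001748 = 0.1518 m/d
Average linear velocity = 0.1518 / 0.14 = 1.084 m/d
t = L / v = 157 / 1.084 = 144.8 d

145 days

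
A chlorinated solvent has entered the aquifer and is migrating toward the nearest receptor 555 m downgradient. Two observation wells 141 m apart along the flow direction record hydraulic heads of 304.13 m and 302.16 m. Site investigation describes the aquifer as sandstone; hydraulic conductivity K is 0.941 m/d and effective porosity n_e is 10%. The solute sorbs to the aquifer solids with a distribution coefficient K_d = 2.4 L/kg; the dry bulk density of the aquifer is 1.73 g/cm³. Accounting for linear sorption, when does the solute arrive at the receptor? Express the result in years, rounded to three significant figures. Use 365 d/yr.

Hydraulic gradient i = (304.13 − 302.16) / 141 = 1.97 / 141 = 0.01397
Specific discharge q = 0.941 × 0.01397 = 0.01315 m/d
v_s = q/n_e = 0.01315/0.10 = 0.1315 m/d
Retardation R = 1 + ρ_b·K_d/n = 1 + 1.73×2.4/0.10 = 42.52
Contaminant velocity v_c = v/R = 0.1315/42.52 = 0.003092 m/d
t = L/v_c = 555/0.003092 = 179500 d
   = 179500/365 = 492 yr

492 years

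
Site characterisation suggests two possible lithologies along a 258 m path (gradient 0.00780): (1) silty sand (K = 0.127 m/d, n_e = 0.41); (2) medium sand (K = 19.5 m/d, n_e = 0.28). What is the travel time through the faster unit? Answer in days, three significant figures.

475 days

Unit 1 (silty sand): v = 0.127×0.0078/0.41 = 0.002416 m/d, t = 258/0.002416 = 106800 d
Unit 2 (medium sand): v = 19.5×0.0078/0.28 = 0.5432 m/d, t = 258/0.5432 = 475.0 d
Faster unit: t = 475 d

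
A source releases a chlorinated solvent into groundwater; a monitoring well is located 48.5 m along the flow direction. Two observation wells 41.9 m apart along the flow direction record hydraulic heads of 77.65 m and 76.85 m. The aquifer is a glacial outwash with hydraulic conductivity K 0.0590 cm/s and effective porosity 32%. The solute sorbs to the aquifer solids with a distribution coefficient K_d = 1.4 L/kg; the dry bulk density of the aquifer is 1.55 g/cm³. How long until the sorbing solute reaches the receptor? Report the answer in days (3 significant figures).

Hydraulic gradient i = (77.65 − 76.85) / 41.9 = 0.80 / 41.9 = 0.01909
K = 0.0590 cm/s × 864 = 50.98 m/d
Specific discharge q = 50.98 × 0.01909 = 0.9733 m/d
v_s = q/n_e = 0.9733/0.32 = 3.042 m/d
Retardation R = 1 + ρ_b·K_d/n = 1 + 1.55×1.4/0.32 = 7.781
Contaminant velocity v_c = v/R = 3.042/7.781 = 0.3909 m/d
t = L/v_c = 48.5/0.3909 = 124.1 d

124 days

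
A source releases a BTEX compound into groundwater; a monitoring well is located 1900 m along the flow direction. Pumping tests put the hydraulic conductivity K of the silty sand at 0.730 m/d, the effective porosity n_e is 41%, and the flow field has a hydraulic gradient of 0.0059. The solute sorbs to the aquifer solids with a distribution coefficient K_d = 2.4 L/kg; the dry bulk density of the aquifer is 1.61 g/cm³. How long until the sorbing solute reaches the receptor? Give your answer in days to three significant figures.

1.89e6 days

Specific discharge q = 0.730 × 0.0059 = 0.004307 m/d
Seepage velocity v = q / n = 0.004307 / 0.41 = 0.01050 m/d
Retardation R = 1 + ρ_b·K_d/n = 1 + 1.61×2.4/0.41 = 10.42
Contaminant velocity v_c = v/R = 0.01050/10.42 = 0.001008 m/d
t = L/v_c = 1900/0.001008 = 1.885e6 d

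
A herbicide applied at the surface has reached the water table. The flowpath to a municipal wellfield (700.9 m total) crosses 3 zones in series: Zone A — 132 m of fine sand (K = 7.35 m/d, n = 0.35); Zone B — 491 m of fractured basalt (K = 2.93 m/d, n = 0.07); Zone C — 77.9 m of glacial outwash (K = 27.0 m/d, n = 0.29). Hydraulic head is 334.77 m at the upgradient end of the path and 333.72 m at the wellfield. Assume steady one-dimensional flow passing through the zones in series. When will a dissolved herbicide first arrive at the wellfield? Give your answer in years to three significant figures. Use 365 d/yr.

Total head drop ΔH = 334.77 − 333.72 = 1.05 m
Steady 1-D flow in series ⇒ the Darcy flux q is identical in every zone and the zone head losses add (resistances L/K in series).
Σ(L/K) = 132/7.35 + 491/2.93 + 77.9/27.0 = 17.96 + 167.6 + 2.885 = 188.4 d
q = ΔH / Σ(L/K) = 1.05 / 188.4 = 0.005573 m/d (same in every zone)
Zone A: v = q/n = 0.005573/0.35 = 0.01592 m/d → t_A = 132/0.01592 = 8291 d
Zone B: v = q/n = 0.005573/0.07 = 0.07961 m/d → t_B = 491/0.07961 = 6168 d
Zone C: v = q/n = 0.005573/0.29 = 0.01922 m/d → t_C = 77.9/0.01922 = 4054 d
Total t = 8291 + 6168 + 4054 = 18510 d
   = 18510 / 365 = 50.7 yr

50.7 years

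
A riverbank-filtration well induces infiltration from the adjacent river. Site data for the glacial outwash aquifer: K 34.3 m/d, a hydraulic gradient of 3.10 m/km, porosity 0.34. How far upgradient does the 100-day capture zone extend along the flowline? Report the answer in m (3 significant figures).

31.3 m

q = Ki = 34.3 × 0.0031 = 0.1063 m/d
Seepage velocity v = q / n = 0.1063 / 0.34 = 0.3127 m/d
L = v × T = 0.3127 × 100 = 31.27 m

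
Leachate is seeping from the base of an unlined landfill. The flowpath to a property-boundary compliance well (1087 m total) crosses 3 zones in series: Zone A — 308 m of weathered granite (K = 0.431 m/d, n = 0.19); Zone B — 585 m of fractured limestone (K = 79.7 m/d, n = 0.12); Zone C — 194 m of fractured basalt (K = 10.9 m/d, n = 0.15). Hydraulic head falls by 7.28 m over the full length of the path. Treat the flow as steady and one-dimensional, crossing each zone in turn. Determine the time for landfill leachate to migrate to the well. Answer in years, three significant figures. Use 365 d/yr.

43.9 years

Continuity: the same q passes through each zone, so ΔH = q·Σ(L_j/K_j) — the zones act as resistances in series.
Σ(L/K) = 308/0.431 + 585/79.7 + 194/10.9 = 714.6 + 7.340 + 17.80 = 739.8 d
q = ΔH / Σ(L/K) = 7.28 / 739.8 = 0.009841 m/d (same in every zone)
Zone A: v = q/n = 0.009841/0.19 = 0.05180 m/d → t_A = 308/0.05180 = 5946 d
Zone B: v = q/n = 0.009841/0.12 = 0.08201 m/d → t_B = 585/0.08201 = 7133 d
Zone C: v = q/n = 0.009841/0.15 = 0.06561 m/d → t_C = 194/0.06561 = 2957 d
Total t = 5946 + 7133 + 2957 = 16040 d
   = 16040 / 365 = 43.9 yr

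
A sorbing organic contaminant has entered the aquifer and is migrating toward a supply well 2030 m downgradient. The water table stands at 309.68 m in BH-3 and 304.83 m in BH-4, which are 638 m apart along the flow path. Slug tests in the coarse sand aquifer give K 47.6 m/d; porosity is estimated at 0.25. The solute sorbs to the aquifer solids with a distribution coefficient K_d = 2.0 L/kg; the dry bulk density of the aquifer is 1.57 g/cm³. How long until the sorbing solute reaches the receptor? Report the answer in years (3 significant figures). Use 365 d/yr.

Hydraulic gradient i = (309.68 − 304.83) / 638 = 4.85 / 638 = 0.007602
q = Ki = 47.6 × 0.007602 = 0.3618 m/d
Average linear velocity = 0.3618 / 0.25 = 1.447 m/d
Retardation R = 1 + ρ_b·K_d/n = 1 + 1.57×2.0/0.25 = 13.56
Contaminant velocity v_c = v/R = 1.447/13.56 = 0.1067 m/d
t = L/v_c = 2030/0.1067 = 19020 d
   = 19020/365 = 52.1 yr

52.1 years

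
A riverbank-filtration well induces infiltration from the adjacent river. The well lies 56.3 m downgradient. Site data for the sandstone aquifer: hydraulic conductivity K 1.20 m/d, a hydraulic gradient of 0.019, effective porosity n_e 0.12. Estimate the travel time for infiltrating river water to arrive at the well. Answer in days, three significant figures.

Specific discharge q = 1.20 × 0.019 = 0.02280 m/d
v = Ki/n = 1.20·0.019/0.12 = 0.1900 m/d
t = L / v = 56.3 / 0.1900 = 296.3 d

296 days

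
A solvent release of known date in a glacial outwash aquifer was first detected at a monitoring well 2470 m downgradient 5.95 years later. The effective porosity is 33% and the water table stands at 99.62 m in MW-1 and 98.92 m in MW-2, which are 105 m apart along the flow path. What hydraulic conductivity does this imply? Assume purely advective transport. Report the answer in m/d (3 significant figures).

56.3 m/d

Hydraulic gradient i = (99.62 − 98.92) / 105 = 0.70 / 105 = 0.006667
t = 5.95 years = 2172 d
v = L / t = 2470 / 2172 = 1.137 m/d
K = v · n / i = 1.137 × 0.33 / 0.006667 = 56.3 m/d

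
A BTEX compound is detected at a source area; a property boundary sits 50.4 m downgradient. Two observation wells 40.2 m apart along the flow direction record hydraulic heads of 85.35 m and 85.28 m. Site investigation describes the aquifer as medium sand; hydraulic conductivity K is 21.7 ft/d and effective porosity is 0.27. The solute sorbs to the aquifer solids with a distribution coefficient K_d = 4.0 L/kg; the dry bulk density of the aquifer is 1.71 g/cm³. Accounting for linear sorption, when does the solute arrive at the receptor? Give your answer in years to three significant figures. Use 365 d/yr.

85.2 years

Hydraulic gradient i = (85.35 − 85.28) / 40.2 = 0.07 / 40.2 = 0.001741
K = 21.7 ft/d × 0.3048 = 6.614 m/d
Specific discharge q = 6.614 × 0.001741 = 0.01152 m/d
Seepage velocity v = q / n = 0.01152 / 0.27 = 0.04266 m/d
Retardation R = 1 + ρ_b·K_d/n = 1 + 1.71×4.0/0.27 = 26.33
Contaminant velocity v_c = v/R = 0.04266/26.33 = 0.001620 m/d
t = L/v_c = 50.4/0.001620 = 31110 d
   = 31110/365 = 85.2 yr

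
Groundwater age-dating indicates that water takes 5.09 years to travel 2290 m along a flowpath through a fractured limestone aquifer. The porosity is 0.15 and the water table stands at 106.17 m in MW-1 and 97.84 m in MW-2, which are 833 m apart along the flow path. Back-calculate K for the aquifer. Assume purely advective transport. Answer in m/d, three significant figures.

Hydraulic gradient i = (106.17 − 97.84) / 833 = 8.33 / 833 = 0.01000
t = 5.09 years = 1858 d
v = L / t = 2290 / 1858 = 1.233 m/d
K = v · n / i = 1.233 × 0.15 / 0.01000 = 18.5 m/d

18.5 m/d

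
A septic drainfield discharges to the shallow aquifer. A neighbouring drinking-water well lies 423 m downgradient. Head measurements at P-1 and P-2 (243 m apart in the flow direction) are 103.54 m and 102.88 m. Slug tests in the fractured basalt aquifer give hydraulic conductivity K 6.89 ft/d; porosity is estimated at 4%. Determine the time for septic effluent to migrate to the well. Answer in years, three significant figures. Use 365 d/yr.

8.13 years

Hydraulic gradient i = (103.54 − 102.88) / 243 = 0.66 / 243 = 0.002716
K = 6.89 ft/d × 0.3048 = 2.100 m/d
q = Ki = 2.100 × 0.002716 = 0.005704 m/d
Average linear velocity = 0.005704 / 0.04 = 0.1426 m/d
t = L / v = 423 / 0.1426 = 2966 d
   = 2966 / 365 = 8.13 yr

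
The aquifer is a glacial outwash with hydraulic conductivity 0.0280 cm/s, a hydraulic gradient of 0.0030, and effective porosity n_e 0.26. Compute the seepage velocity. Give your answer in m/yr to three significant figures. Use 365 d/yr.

K = 0.0280 cm/s × 864 = 24.19 m/d
Specific discharge q = 24.19 × 0.0030 = 0.07258 m/d
Seepage velocity v = q / n = 0.07258 / 0.26 = 0.2791 m/d
   = 0.2791 × 365 = 102 m/yr

102 m/yr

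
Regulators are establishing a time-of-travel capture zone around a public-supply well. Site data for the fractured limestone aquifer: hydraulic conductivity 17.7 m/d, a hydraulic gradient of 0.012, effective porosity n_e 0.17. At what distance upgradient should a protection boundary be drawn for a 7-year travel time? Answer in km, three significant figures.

q = Ki = 17.7 × 0.012 = 0.2124 m/d
Average linear velocity = 0.2124 / 0.17 = 1.249 m/d
T = 7 yr × 365 = 2555 d
L = v × T = 1.249 × 2555 = 3192 m
   = 3.19 km

3.19 km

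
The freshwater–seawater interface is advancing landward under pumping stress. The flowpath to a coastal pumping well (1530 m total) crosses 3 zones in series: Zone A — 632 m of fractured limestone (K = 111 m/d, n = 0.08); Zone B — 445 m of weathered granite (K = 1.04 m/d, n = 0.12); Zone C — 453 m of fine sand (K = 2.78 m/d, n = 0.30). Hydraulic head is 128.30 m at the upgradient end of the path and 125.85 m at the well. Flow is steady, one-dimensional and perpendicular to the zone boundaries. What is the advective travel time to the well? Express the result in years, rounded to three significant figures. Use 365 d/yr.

160 years

Total head drop ΔH = 128.30 − 125.85 = 2.45 m
Steady 1-D flow in series ⇒ the Darcy flux q is identical in every zone and the zone head losses add (resistances L/K in series).
Σ(L/K) = 632/111 + 445/1.04 + 453/2.78 = 5.694 + 427.9 + 162.9 = 596.5 d
q = ΔH / Σ(L/K) = 2.45 / 596.5 = 0.004107 m/d (same in every zone)
Zone A: v = q/n = 0.004107/0.08 = 0.05134 m/d → t_A = 632/0.05134 = 12310 d
Zone B: v = q/n = 0.004107/0.12 = 0.03423 m/d → t_B = 445/0.03423 = 13000 d
Zone C: v = q/n = 0.004107/0.30 = 0.01369 m/d → t_C = 453/0.01369 = 33090 d
Total t = 12310 + 13000 + 33090 = 58400 d
   = 58400 / 365 = 160 yr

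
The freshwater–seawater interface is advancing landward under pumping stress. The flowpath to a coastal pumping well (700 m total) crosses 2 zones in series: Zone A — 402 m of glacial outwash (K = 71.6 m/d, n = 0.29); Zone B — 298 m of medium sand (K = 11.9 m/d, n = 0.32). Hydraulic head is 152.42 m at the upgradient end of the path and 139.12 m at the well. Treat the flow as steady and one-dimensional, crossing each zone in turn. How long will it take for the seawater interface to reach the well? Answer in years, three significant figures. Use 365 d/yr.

Total head drop ΔH = 152.42 − 139.12 = 13.30 m
Steady 1-D flow in series ⇒ the Darcy flux q is identical in every zone and the zone head losses add (resistances L/K in series).
Σ(L/K) = 402/71.6 + 298/11.9 = 5.615 + 25.04 = 30.66 d
q = ΔH / Σ(L/K) = 13.30 / 30.66 = 0.4338 m/d (same in every zone)
Zone A: v = q/n = 0.4338/0.29 = 1.496 m/d → t_A = 402/1.496 = 268.7 d
Zone B: v = q/n = 0.4338/0.32 = 1.356 m/d → t_B = 298/1.356 = 219.8 d
Total t = 268.7 + 219.8 = 488.5 d
   = 488.5 / 365 = 1.34 yr

1.34 years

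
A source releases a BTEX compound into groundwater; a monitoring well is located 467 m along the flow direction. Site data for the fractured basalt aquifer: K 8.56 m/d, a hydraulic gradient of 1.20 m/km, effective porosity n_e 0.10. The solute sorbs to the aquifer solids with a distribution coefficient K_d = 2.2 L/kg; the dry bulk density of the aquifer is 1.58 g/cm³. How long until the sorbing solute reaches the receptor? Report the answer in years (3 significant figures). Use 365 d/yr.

Darcy flux q = K·i = 8.56 × 0.0012 = 0.01027 m/d
Seepage velocity v = q / n = 0.01027 / 0.10 = 0.1027 m/d
Retardation R = 1 + ρ_b·K_d/n = 1 + 1.58×2.2/0.10 = 35.76
Contaminant velocity v_c = v/R = 0.1027/35.76 = 0.002872 m/d
t = L/v_c = 467/0.002872 = 162600 d
   = 162600/365 = 445 yr

445 years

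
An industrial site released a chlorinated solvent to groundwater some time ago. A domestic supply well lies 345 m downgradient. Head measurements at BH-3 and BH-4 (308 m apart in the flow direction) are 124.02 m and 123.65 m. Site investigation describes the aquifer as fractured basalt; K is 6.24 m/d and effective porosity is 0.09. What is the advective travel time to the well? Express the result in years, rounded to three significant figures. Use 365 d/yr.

Hydraulic gradient i = (124.02 − 123.65) / 308 = 0.37 / 308 = 0.001201
Specific discharge q = 6.24 × 0.001201 = 0.007496 m/d
v_s = q/n_e = 0.007496/0.09 = 0.08329 m/d
t = L / v = 345 / 0.08329 = 4142 d
   = 4142 / 365 = 11.3 yr

11.3 years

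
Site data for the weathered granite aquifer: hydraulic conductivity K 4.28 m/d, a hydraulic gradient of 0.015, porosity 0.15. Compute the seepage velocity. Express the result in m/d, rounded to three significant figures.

q = Ki = 4.28 × 0.015 = 0.06420 m/d
v_s = q/n_e = 0.06420/0.15 = 0.4280 m/d

0.428 m/d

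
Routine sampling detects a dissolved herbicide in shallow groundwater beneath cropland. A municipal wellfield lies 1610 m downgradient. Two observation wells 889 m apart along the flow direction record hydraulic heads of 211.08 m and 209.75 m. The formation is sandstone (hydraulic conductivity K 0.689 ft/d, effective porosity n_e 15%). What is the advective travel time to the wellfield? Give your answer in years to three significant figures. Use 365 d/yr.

Hydraulic gradient i = (211.08 − 209.75) / 889 = 1.33 / 889 = 0.001496
K = 0.689 ft/d × 0.3048 = 0.2100 m/d
Darcy flux q = K·i = 0.2100 × 0.001496 = 3.142e-4 m/d
v_s = q/n_e = 3.142e-4/0.15 = 0.002095 m/d
t = L / v = 1610 / 0.002095 = 768700 d
   = 768700 / 365 = 2110 yr

2110 years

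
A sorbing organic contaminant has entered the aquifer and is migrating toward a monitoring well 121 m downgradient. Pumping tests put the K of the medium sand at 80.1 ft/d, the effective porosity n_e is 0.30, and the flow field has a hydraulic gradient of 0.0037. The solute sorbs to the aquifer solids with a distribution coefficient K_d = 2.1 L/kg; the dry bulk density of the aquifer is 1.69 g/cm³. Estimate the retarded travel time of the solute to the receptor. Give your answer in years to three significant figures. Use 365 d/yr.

14.1 years

K = 80.1 ft/d × 0.3048 = 24.41 m/d
Specific discharge q = 24.41 × 0.0037 = 0.09033 m/d
v_s = q/n_e = 0.09033/0.30 = 0.3011 m/d
Retardation R = 1 + ρ_b·K_d/n = 1 + 1.69×2.1/0.30 = 12.83
Contaminant velocity v_c = v/R = 0.3011/12.83 = 0.02347 m/d
t = L/v_c = 121/0.02347 = 5156 d
   = 5156/365 = 14.1 yr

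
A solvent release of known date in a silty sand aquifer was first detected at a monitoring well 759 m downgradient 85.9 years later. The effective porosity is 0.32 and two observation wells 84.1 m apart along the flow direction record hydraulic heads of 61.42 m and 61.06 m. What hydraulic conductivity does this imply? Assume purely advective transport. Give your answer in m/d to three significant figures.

Hydraulic gradient i = (61.42 − 61.06) / 84.1 = 0.36 / 84.1 = 0.004281
t = 85.9 years = 31350 d
v = L / t = 759 / 31350 = 0.02421 m/d
K = v · n / i = 0.02421 × 0.32 / 0.004281 = 1.81 m/d

1.81 m/d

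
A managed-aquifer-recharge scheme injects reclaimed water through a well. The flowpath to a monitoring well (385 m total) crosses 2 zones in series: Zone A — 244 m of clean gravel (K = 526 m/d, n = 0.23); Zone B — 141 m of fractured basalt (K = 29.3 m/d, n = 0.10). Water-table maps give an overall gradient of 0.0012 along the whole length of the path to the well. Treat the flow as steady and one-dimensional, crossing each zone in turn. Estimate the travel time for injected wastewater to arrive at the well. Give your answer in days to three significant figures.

802 days

For zones in series the flux q is common to all zones; the equivalent conductivity is the harmonic (thickness-weighted) mean, K_eq = L_total / Σ(L_j/K_j).
Σ(L/K) = 244/526 + 141/29.3 = 0.4639 + 4.812 = 5.276 d
K_eq = L_total / Σ(L/K) = 385 / 5.276 = 72.97 m/d
q = K_eq · i = 72.97 × 0.0012 = 0.08756 m/d (same in every zone)
Zone A: v = q/n = 0.08756/0.23 = 0.3807 m/d → t_A = 244/0.3807 = 640.9 d
Zone B: v = q/n = 0.08756/0.10 = 0.8756 m/d → t_B = 141/0.8756 = 161.0 d
Total t = 640.9 + 161.0 = 801.9 d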